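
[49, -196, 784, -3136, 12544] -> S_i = 49*-4^i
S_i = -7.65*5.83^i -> [-7.65, -44.6, -260.02, -1515.89, -8837.63]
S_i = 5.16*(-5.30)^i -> [5.16, -27.35, 144.94, -768.21, 4071.49]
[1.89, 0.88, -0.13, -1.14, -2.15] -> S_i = 1.89 + -1.01*i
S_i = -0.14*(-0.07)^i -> [-0.14, 0.01, -0.0, 0.0, -0.0]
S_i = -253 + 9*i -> [-253, -244, -235, -226, -217]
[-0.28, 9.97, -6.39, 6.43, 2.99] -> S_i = Random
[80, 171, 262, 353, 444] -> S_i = 80 + 91*i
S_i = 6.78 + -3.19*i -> [6.78, 3.59, 0.4, -2.79, -5.98]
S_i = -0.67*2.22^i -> [-0.67, -1.49, -3.3, -7.33, -16.27]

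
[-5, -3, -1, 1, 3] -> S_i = -5 + 2*i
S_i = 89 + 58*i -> [89, 147, 205, 263, 321]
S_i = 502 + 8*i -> [502, 510, 518, 526, 534]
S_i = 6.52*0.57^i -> [6.52, 3.72, 2.12, 1.21, 0.69]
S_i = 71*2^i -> [71, 142, 284, 568, 1136]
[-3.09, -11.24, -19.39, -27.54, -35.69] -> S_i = -3.09 + -8.15*i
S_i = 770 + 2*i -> [770, 772, 774, 776, 778]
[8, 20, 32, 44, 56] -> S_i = 8 + 12*i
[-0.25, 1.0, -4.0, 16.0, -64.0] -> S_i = -0.25*(-4.00)^i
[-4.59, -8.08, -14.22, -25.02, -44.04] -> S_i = -4.59*1.76^i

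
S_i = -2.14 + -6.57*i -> [-2.14, -8.71, -15.28, -21.85, -28.42]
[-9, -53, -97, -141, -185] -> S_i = -9 + -44*i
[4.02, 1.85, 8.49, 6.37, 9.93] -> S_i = Random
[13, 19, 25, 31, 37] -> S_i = 13 + 6*i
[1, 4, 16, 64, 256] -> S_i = 1*4^i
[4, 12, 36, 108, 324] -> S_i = 4*3^i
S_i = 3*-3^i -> [3, -9, 27, -81, 243]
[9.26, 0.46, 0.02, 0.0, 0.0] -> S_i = 9.26*0.05^i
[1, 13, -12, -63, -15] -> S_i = Random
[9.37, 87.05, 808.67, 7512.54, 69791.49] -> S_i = 9.37*9.29^i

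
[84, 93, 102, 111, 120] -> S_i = 84 + 9*i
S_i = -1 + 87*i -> [-1, 86, 173, 260, 347]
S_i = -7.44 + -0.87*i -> [-7.44, -8.31, -9.18, -10.05, -10.92]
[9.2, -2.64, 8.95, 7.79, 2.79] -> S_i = Random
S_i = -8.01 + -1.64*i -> [-8.01, -9.65, -11.29, -12.93, -14.57]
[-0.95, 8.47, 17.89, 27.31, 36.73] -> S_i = -0.95 + 9.42*i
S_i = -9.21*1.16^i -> [-9.21, -10.68, -12.39, -14.38, -16.68]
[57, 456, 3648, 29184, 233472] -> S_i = 57*8^i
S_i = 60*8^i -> [60, 480, 3840, 30720, 245760]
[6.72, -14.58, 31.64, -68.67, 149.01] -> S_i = 6.72*(-2.17)^i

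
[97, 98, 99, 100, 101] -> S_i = 97 + 1*i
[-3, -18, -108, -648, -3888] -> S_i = -3*6^i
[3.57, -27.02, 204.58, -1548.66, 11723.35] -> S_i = 3.57*(-7.57)^i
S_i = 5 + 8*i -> [5, 13, 21, 29, 37]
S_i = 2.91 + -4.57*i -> [2.91, -1.66, -6.23, -10.8, -15.37]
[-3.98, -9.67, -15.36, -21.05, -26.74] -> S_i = -3.98 + -5.69*i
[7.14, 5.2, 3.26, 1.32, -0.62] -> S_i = 7.14 + -1.94*i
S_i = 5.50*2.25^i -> [5.5, 12.38, 27.84, 62.65, 140.96]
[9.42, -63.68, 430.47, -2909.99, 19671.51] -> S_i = 9.42*(-6.76)^i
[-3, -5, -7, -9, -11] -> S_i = -3 + -2*i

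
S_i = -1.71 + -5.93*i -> [-1.71, -7.64, -13.57, -19.5, -25.43]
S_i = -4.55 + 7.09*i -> [-4.55, 2.54, 9.63, 16.72, 23.81]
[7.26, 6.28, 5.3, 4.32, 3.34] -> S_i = 7.26 + -0.98*i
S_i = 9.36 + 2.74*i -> [9.36, 12.1, 14.84, 17.58, 20.32]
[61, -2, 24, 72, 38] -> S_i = Random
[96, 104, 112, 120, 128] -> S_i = 96 + 8*i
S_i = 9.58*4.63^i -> [9.58, 44.36, 205.37, 950.84, 4402.4]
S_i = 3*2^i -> [3, 6, 12, 24, 48]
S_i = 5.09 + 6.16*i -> [5.09, 11.25, 17.41, 23.57, 29.73]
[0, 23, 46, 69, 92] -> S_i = 0 + 23*i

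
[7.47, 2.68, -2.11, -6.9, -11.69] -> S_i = 7.47 + -4.79*i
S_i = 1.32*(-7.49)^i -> [1.32, -9.89, 74.05, -554.65, 4154.33]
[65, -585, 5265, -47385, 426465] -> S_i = 65*-9^i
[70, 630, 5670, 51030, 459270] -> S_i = 70*9^i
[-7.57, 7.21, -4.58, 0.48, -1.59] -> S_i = Random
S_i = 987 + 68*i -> [987, 1055, 1123, 1191, 1259]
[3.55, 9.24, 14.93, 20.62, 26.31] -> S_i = 3.55 + 5.69*i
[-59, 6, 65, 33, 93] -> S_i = Random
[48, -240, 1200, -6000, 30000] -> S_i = 48*-5^i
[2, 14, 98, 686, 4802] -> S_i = 2*7^i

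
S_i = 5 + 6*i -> [5, 11, 17, 23, 29]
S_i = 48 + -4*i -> [48, 44, 40, 36, 32]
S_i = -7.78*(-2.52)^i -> [-7.78, 19.61, -49.41, 124.5, -313.75]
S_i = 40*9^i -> [40, 360, 3240, 29160, 262440]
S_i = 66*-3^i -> [66, -198, 594, -1782, 5346]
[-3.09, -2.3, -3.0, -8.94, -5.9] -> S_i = Random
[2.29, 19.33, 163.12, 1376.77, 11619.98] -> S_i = 2.29*8.44^i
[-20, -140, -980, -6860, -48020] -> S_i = -20*7^i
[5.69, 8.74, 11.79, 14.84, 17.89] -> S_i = 5.69 + 3.05*i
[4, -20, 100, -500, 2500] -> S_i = 4*-5^i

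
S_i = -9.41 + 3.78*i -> [-9.41, -5.63, -1.85, 1.93, 5.71]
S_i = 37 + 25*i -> [37, 62, 87, 112, 137]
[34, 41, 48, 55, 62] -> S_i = 34 + 7*i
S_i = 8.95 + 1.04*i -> [8.95, 9.99, 11.03, 12.07, 13.11]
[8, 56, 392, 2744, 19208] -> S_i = 8*7^i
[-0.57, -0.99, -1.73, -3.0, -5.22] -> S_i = -0.57*1.74^i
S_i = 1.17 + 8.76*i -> [1.17, 9.93, 18.69, 27.45, 36.21]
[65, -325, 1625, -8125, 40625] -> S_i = 65*-5^i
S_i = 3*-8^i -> [3, -24, 192, -1536, 12288]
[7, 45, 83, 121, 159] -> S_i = 7 + 38*i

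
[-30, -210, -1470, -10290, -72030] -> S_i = -30*7^i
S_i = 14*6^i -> [14, 84, 504, 3024, 18144]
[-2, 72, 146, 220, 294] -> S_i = -2 + 74*i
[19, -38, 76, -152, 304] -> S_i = 19*-2^i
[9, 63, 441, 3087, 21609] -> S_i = 9*7^i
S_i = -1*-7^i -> [-1, 7, -49, 343, -2401]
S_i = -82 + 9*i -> [-82, -73, -64, -55, -46]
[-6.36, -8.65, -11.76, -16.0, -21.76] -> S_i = -6.36*1.36^i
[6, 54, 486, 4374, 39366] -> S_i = 6*9^i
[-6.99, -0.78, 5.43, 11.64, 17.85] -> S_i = -6.99 + 6.21*i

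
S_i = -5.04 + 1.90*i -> [-5.04, -3.14, -1.24, 0.66, 2.56]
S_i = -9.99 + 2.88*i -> [-9.99, -7.11, -4.23, -1.35, 1.53]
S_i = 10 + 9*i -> [10, 19, 28, 37, 46]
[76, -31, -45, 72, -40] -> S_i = Random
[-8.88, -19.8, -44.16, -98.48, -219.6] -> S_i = -8.88*2.23^i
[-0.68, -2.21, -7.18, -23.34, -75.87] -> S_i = -0.68*3.25^i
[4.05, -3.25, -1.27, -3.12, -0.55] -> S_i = Random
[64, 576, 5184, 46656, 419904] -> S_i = 64*9^i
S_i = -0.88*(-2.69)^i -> [-0.88, 2.37, -6.37, 17.13, -46.08]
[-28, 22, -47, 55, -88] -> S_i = Random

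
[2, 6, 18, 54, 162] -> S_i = 2*3^i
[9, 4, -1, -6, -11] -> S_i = 9 + -5*i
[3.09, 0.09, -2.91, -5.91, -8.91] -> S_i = 3.09 + -3.00*i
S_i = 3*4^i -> [3, 12, 48, 192, 768]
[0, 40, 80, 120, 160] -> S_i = 0 + 40*i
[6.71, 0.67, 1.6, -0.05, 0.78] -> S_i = Random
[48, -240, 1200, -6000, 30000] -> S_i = 48*-5^i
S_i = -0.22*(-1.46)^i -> [-0.22, 0.32, -0.47, 0.68, -1.0]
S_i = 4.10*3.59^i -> [4.1, 14.72, 52.84, 189.7, 681.02]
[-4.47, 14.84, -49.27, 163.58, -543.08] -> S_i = -4.47*(-3.32)^i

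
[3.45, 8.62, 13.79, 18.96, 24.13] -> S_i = 3.45 + 5.17*i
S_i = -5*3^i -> [-5, -15, -45, -135, -405]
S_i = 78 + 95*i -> [78, 173, 268, 363, 458]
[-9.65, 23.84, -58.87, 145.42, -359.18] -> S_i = -9.65*(-2.47)^i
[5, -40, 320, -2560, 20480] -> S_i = 5*-8^i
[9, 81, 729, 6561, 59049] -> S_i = 9*9^i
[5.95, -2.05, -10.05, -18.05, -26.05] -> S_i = 5.95 + -8.00*i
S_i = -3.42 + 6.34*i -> [-3.42, 2.92, 9.26, 15.6, 21.94]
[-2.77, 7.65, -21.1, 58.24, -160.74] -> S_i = -2.77*(-2.76)^i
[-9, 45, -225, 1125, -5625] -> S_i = -9*-5^i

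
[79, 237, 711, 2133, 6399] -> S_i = 79*3^i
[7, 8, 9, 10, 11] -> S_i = 7 + 1*i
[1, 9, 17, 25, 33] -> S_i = 1 + 8*i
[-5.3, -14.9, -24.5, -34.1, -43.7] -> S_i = -5.30 + -9.60*i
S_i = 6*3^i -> [6, 18, 54, 162, 486]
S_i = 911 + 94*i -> [911, 1005, 1099, 1193, 1287]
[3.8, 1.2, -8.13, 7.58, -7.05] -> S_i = Random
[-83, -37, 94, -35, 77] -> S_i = Random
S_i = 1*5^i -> [1, 5, 25, 125, 625]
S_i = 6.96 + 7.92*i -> [6.96, 14.88, 22.8, 30.72, 38.64]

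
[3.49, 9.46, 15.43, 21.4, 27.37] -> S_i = 3.49 + 5.97*i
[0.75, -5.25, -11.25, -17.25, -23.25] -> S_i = 0.75 + -6.00*i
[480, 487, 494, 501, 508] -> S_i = 480 + 7*i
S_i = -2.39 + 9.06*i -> [-2.39, 6.67, 15.73, 24.79, 33.85]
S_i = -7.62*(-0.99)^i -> [-7.62, 7.54, -7.47, 7.39, -7.32]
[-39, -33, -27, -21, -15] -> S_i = -39 + 6*i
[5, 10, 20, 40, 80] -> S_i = 5*2^i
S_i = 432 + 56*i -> [432, 488, 544, 600, 656]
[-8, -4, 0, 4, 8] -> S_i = -8 + 4*i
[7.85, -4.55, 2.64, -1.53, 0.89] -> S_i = 7.85*(-0.58)^i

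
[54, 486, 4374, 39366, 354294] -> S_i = 54*9^i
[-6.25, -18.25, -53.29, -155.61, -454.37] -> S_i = -6.25*2.92^i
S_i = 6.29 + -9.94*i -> [6.29, -3.65, -13.59, -23.53, -33.47]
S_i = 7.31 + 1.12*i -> [7.31, 8.43, 9.55, 10.67, 11.79]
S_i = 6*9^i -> [6, 54, 486, 4374, 39366]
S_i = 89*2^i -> [89, 178, 356, 712, 1424]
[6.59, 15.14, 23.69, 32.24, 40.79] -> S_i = 6.59 + 8.55*i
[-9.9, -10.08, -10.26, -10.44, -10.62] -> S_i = -9.90 + -0.18*i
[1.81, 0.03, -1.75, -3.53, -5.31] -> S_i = 1.81 + -1.78*i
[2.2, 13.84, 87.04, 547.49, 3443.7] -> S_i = 2.20*6.29^i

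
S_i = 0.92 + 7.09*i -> [0.92, 8.01, 15.1, 22.19, 29.28]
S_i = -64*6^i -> [-64, -384, -2304, -13824, -82944]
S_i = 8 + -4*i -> [8, 4, 0, -4, -8]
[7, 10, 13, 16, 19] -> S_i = 7 + 3*i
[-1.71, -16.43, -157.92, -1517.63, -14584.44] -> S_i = -1.71*9.61^i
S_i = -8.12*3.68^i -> [-8.12, -29.88, -109.96, -404.67, -1489.18]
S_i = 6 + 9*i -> [6, 15, 24, 33, 42]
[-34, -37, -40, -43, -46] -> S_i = -34 + -3*i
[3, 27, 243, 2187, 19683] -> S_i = 3*9^i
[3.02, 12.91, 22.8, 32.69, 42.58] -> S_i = 3.02 + 9.89*i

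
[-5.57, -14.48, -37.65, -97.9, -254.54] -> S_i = -5.57*2.60^i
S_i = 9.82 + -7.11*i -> [9.82, 2.71, -4.4, -11.51, -18.62]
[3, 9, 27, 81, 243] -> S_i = 3*3^i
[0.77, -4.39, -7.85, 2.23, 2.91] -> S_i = Random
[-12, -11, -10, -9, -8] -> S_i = -12 + 1*i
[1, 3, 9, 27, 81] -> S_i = 1*3^i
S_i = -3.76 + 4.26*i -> [-3.76, 0.5, 4.76, 9.02, 13.28]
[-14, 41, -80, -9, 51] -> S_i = Random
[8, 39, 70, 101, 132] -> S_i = 8 + 31*i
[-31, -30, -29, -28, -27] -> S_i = -31 + 1*i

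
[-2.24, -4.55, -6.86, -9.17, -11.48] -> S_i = -2.24 + -2.31*i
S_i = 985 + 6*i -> [985, 991, 997, 1003, 1009]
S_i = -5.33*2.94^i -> [-5.33, -15.67, -46.07, -135.45, -398.21]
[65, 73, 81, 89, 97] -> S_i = 65 + 8*i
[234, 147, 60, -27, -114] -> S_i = 234 + -87*i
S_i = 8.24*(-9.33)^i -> [8.24, -76.88, 717.28, -6692.25, 62438.69]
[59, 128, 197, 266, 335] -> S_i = 59 + 69*i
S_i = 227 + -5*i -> [227, 222, 217, 212, 207]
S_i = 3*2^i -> [3, 6, 12, 24, 48]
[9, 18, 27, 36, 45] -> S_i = 9 + 9*i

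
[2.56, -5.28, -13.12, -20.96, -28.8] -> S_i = 2.56 + -7.84*i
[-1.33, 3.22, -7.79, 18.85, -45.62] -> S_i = -1.33*(-2.42)^i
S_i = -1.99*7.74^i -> [-1.99, -15.4, -119.22, -922.73, -7141.95]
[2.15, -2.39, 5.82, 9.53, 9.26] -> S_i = Random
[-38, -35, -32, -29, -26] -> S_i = -38 + 3*i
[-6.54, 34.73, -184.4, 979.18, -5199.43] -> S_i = -6.54*(-5.31)^i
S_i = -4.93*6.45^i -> [-4.93, -31.8, -205.1, -1322.9, -8532.69]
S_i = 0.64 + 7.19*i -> [0.64, 7.83, 15.02, 22.21, 29.4]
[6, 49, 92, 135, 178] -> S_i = 6 + 43*i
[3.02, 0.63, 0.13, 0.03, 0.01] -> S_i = 3.02*0.21^i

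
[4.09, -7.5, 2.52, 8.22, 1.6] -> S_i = Random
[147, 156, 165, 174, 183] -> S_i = 147 + 9*i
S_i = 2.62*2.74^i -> [2.62, 7.18, 19.67, 53.9, 147.67]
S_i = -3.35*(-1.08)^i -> [-3.35, 3.62, -3.91, 4.22, -4.56]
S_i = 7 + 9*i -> [7, 16, 25, 34, 43]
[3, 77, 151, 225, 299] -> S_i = 3 + 74*i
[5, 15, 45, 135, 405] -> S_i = 5*3^i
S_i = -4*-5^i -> [-4, 20, -100, 500, -2500]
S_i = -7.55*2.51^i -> [-7.55, -18.95, -47.57, -119.39, -299.67]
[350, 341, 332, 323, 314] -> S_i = 350 + -9*i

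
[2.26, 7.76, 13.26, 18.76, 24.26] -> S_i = 2.26 + 5.50*i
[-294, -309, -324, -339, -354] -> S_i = -294 + -15*i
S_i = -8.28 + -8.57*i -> [-8.28, -16.85, -25.42, -33.99, -42.56]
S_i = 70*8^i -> [70, 560, 4480, 35840, 286720]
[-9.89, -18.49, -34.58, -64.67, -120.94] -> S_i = -9.89*1.87^i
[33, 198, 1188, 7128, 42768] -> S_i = 33*6^i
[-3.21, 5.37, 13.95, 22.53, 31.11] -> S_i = -3.21 + 8.58*i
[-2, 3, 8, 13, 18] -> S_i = -2 + 5*i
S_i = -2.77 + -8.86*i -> [-2.77, -11.63, -20.49, -29.35, -38.21]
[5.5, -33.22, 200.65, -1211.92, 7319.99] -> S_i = 5.50*(-6.04)^i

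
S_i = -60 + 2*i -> [-60, -58, -56, -54, -52]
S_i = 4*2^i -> [4, 8, 16, 32, 64]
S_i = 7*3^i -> [7, 21, 63, 189, 567]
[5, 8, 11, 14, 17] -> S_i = 5 + 3*i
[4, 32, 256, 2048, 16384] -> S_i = 4*8^i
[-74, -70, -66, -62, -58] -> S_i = -74 + 4*i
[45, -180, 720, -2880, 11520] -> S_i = 45*-4^i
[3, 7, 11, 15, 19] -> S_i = 3 + 4*i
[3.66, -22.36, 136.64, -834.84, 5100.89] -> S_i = 3.66*(-6.11)^i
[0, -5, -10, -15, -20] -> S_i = 0 + -5*i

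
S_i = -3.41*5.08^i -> [-3.41, -17.32, -88.0, -447.04, -2270.96]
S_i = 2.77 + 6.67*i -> [2.77, 9.44, 16.11, 22.78, 29.45]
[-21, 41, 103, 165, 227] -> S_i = -21 + 62*i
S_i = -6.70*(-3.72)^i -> [-6.7, 24.92, -92.72, 344.91, -1283.06]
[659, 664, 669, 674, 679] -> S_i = 659 + 5*i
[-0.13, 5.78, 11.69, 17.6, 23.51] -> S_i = -0.13 + 5.91*i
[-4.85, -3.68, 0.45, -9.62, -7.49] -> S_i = Random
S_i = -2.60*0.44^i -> [-2.6, -1.14, -0.5, -0.22, -0.1]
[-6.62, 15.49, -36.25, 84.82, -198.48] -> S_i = -6.62*(-2.34)^i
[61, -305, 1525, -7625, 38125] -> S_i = 61*-5^i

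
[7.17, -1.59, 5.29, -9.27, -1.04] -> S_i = Random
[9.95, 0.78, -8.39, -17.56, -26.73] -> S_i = 9.95 + -9.17*i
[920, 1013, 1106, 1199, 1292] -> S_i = 920 + 93*i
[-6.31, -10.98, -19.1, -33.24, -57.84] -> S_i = -6.31*1.74^i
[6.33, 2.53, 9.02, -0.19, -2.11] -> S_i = Random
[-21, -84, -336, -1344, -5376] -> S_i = -21*4^i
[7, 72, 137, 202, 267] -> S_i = 7 + 65*i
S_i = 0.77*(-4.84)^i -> [0.77, -3.73, 18.04, -87.3, 422.54]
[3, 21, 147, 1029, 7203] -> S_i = 3*7^i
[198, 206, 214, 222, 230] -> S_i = 198 + 8*i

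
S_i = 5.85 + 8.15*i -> [5.85, 14.0, 22.15, 30.3, 38.45]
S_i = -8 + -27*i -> [-8, -35, -62, -89, -116]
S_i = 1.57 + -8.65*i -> [1.57, -7.08, -15.73, -24.38, -33.03]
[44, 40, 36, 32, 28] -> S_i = 44 + -4*i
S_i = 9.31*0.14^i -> [9.31, 1.3, 0.18, 0.03, 0.0]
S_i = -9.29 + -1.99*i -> [-9.29, -11.28, -13.27, -15.26, -17.25]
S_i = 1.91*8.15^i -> [1.91, 15.57, 126.87, 1033.97, 8426.82]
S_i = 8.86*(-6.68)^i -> [8.86, -59.18, 395.35, -2640.97, 17641.67]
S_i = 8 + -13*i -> [8, -5, -18, -31, -44]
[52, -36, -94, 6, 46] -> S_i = Random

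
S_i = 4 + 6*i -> [4, 10, 16, 22, 28]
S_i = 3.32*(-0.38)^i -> [3.32, -1.26, 0.48, -0.18, 0.07]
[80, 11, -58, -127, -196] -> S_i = 80 + -69*i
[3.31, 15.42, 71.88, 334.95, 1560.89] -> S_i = 3.31*4.66^i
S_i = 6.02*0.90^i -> [6.02, 5.42, 4.88, 4.39, 3.95]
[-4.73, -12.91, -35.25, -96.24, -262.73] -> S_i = -4.73*2.73^i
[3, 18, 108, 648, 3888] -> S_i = 3*6^i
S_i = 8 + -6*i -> [8, 2, -4, -10, -16]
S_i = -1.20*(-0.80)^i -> [-1.2, 0.96, -0.77, 0.61, -0.49]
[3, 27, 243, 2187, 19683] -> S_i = 3*9^i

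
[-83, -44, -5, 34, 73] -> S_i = -83 + 39*i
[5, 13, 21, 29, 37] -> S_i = 5 + 8*i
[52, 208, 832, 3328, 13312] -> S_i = 52*4^i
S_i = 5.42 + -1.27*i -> [5.42, 4.15, 2.88, 1.61, 0.34]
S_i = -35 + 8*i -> [-35, -27, -19, -11, -3]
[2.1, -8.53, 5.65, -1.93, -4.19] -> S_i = Random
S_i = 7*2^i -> [7, 14, 28, 56, 112]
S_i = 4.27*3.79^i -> [4.27, 16.18, 61.33, 232.46, 881.02]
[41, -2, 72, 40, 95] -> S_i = Random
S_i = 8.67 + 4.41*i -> [8.67, 13.08, 17.49, 21.9, 26.31]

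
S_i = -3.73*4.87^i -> [-3.73, -18.17, -88.46, -430.82, -2098.09]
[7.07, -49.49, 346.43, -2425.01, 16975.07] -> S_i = 7.07*(-7.00)^i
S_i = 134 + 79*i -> [134, 213, 292, 371, 450]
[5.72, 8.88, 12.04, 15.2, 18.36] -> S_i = 5.72 + 3.16*i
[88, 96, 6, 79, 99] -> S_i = Random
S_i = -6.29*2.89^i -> [-6.29, -18.18, -52.53, -151.83, -438.78]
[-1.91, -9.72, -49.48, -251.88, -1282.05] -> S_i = -1.91*5.09^i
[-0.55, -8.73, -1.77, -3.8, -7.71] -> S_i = Random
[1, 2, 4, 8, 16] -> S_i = 1*2^i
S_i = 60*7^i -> [60, 420, 2940, 20580, 144060]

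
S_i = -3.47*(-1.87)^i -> [-3.47, 6.49, -12.13, 22.69, -42.43]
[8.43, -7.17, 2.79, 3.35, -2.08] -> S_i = Random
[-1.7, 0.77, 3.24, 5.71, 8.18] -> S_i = -1.70 + 2.47*i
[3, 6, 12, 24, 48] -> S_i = 3*2^i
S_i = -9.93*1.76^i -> [-9.93, -17.48, -30.76, -54.14, -95.28]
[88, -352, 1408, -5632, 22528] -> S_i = 88*-4^i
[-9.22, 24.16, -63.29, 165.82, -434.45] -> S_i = -9.22*(-2.62)^i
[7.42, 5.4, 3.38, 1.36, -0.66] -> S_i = 7.42 + -2.02*i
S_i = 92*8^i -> [92, 736, 5888, 47104, 376832]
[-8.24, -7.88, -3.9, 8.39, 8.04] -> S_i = Random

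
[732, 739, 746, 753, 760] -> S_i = 732 + 7*i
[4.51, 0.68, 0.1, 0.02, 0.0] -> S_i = 4.51*0.15^i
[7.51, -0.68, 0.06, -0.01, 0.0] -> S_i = 7.51*(-0.09)^i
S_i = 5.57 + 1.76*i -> [5.57, 7.33, 9.09, 10.85, 12.61]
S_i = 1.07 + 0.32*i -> [1.07, 1.39, 1.71, 2.03, 2.35]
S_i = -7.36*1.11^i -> [-7.36, -8.17, -9.07, -10.07, -11.17]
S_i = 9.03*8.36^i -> [9.03, 75.49, 631.1, 5276.02, 44107.54]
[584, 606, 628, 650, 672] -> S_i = 584 + 22*i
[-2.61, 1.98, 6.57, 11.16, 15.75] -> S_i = -2.61 + 4.59*i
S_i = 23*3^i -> [23, 69, 207, 621, 1863]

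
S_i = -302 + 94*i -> [-302, -208, -114, -20, 74]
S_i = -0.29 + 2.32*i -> [-0.29, 2.03, 4.35, 6.67, 8.99]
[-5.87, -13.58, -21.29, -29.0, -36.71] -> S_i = -5.87 + -7.71*i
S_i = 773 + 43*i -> [773, 816, 859, 902, 945]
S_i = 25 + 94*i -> [25, 119, 213, 307, 401]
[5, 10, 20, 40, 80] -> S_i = 5*2^i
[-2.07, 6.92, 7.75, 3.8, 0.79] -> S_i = Random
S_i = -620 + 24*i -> [-620, -596, -572, -548, -524]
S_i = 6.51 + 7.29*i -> [6.51, 13.8, 21.09, 28.38, 35.67]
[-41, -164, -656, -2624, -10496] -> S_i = -41*4^i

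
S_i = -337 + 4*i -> [-337, -333, -329, -325, -321]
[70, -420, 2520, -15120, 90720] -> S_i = 70*-6^i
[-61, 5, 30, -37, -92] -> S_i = Random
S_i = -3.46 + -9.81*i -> [-3.46, -13.27, -23.08, -32.89, -42.7]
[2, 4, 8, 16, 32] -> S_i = 2*2^i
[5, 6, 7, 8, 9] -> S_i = 5 + 1*i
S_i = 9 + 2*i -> [9, 11, 13, 15, 17]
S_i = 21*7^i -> [21, 147, 1029, 7203, 50421]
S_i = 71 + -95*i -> [71, -24, -119, -214, -309]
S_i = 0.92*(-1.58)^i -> [0.92, -1.45, 2.3, -3.63, 5.73]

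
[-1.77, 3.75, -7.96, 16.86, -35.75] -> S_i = -1.77*(-2.12)^i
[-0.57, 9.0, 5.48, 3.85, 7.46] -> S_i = Random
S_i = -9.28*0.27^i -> [-9.28, -2.51, -0.68, -0.18, -0.05]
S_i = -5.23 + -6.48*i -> [-5.23, -11.71, -18.19, -24.67, -31.15]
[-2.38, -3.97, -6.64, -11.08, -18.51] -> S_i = -2.38*1.67^i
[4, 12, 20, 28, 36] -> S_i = 4 + 8*i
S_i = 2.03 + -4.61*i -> [2.03, -2.58, -7.19, -11.8, -16.41]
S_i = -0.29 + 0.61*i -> [-0.29, 0.32, 0.93, 1.54, 2.15]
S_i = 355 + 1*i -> [355, 356, 357, 358, 359]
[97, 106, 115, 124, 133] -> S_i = 97 + 9*i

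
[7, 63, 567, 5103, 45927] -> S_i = 7*9^i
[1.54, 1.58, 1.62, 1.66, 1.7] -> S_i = 1.54 + 0.04*i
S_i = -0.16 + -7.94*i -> [-0.16, -8.1, -16.04, -23.98, -31.92]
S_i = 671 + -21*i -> [671, 650, 629, 608, 587]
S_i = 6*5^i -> [6, 30, 150, 750, 3750]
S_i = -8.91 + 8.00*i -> [-8.91, -0.91, 7.09, 15.09, 23.09]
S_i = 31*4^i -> [31, 124, 496, 1984, 7936]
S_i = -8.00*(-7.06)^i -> [-8.0, 56.48, -398.75, 2815.17, -19875.08]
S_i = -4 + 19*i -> [-4, 15, 34, 53, 72]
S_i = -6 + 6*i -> [-6, 0, 6, 12, 18]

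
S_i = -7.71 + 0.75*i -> [-7.71, -6.96, -6.21, -5.46, -4.71]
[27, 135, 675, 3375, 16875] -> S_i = 27*5^i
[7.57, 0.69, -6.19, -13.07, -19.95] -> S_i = 7.57 + -6.88*i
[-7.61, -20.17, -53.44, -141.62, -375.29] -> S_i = -7.61*2.65^i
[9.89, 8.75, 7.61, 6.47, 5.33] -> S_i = 9.89 + -1.14*i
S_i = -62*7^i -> [-62, -434, -3038, -21266, -148862]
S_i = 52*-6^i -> [52, -312, 1872, -11232, 67392]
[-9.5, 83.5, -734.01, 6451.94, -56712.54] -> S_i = -9.50*(-8.79)^i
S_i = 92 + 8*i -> [92, 100, 108, 116, 124]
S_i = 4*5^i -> [4, 20, 100, 500, 2500]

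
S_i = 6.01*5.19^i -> [6.01, 31.19, 161.89, 840.19, 4360.58]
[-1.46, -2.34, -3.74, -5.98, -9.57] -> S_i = -1.46*1.60^i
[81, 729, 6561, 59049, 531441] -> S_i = 81*9^i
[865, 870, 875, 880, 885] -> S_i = 865 + 5*i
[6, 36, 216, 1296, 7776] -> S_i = 6*6^i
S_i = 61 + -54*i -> [61, 7, -47, -101, -155]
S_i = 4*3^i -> [4, 12, 36, 108, 324]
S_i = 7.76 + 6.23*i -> [7.76, 13.99, 20.22, 26.45, 32.68]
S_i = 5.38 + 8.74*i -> [5.38, 14.12, 22.86, 31.6, 40.34]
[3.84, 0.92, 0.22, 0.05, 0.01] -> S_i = 3.84*0.24^i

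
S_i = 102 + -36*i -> [102, 66, 30, -6, -42]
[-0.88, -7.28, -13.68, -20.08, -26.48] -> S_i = -0.88 + -6.40*i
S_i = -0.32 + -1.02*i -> [-0.32, -1.34, -2.36, -3.38, -4.4]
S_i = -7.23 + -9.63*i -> [-7.23, -16.86, -26.49, -36.12, -45.75]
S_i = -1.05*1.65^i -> [-1.05, -1.73, -2.86, -4.72, -7.78]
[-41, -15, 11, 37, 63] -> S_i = -41 + 26*i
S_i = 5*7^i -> [5, 35, 245, 1715, 12005]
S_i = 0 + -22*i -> [0, -22, -44, -66, -88]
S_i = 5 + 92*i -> [5, 97, 189, 281, 373]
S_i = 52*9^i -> [52, 468, 4212, 37908, 341172]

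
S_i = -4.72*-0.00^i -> [-4.72, 0.0, -0.0, 0.0, -0.0]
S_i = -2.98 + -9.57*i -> [-2.98, -12.55, -22.12, -31.69, -41.26]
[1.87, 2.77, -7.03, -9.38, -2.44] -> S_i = Random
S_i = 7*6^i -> [7, 42, 252, 1512, 9072]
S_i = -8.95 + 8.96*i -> [-8.95, 0.01, 8.97, 17.93, 26.89]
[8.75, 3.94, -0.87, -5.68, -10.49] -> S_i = 8.75 + -4.81*i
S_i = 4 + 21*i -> [4, 25, 46, 67, 88]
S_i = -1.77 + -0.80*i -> [-1.77, -2.57, -3.37, -4.17, -4.97]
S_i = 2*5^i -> [2, 10, 50, 250, 1250]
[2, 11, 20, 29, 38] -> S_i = 2 + 9*i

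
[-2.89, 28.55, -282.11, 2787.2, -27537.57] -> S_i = -2.89*(-9.88)^i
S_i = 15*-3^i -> [15, -45, 135, -405, 1215]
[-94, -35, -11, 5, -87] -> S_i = Random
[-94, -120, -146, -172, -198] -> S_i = -94 + -26*i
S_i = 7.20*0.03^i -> [7.2, 0.22, 0.01, 0.0, 0.0]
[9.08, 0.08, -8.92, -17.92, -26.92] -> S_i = 9.08 + -9.00*i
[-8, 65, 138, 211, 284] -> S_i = -8 + 73*i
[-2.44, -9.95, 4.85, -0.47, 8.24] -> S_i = Random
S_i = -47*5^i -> [-47, -235, -1175, -5875, -29375]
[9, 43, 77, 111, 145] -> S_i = 9 + 34*i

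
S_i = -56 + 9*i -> [-56, -47, -38, -29, -20]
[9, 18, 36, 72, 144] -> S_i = 9*2^i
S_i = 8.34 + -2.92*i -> [8.34, 5.42, 2.5, -0.42, -3.34]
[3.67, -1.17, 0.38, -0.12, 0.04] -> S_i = 3.67*(-0.32)^i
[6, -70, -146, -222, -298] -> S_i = 6 + -76*i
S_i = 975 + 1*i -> [975, 976, 977, 978, 979]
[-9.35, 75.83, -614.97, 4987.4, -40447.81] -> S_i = -9.35*(-8.11)^i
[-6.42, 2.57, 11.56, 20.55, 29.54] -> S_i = -6.42 + 8.99*i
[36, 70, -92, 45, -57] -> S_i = Random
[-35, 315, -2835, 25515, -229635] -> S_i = -35*-9^i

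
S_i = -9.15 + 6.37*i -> [-9.15, -2.78, 3.59, 9.96, 16.33]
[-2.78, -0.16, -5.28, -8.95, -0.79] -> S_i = Random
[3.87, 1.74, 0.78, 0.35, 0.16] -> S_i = 3.87*0.45^i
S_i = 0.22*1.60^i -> [0.22, 0.35, 0.56, 0.9, 1.44]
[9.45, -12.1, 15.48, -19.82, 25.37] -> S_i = 9.45*(-1.28)^i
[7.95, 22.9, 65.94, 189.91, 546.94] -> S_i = 7.95*2.88^i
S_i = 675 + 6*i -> [675, 681, 687, 693, 699]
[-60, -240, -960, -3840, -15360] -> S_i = -60*4^i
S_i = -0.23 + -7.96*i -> [-0.23, -8.19, -16.15, -24.11, -32.07]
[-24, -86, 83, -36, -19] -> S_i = Random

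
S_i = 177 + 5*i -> [177, 182, 187, 192, 197]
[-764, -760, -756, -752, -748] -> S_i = -764 + 4*i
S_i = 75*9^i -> [75, 675, 6075, 54675, 492075]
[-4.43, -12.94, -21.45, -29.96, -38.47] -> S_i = -4.43 + -8.51*i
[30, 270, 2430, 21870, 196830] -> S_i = 30*9^i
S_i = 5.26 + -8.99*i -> [5.26, -3.73, -12.72, -21.71, -30.7]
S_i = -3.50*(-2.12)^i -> [-3.5, 7.42, -15.73, 33.35, -70.7]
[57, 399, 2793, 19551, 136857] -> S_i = 57*7^i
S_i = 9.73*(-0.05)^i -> [9.73, -0.49, 0.02, -0.0, 0.0]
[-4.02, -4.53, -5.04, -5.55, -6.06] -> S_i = -4.02 + -0.51*i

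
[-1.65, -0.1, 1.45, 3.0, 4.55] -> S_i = -1.65 + 1.55*i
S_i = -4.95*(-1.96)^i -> [-4.95, 9.7, -19.02, 37.27, -73.05]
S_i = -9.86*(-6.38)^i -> [-9.86, 62.91, -401.35, 2560.58, -16336.52]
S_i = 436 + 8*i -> [436, 444, 452, 460, 468]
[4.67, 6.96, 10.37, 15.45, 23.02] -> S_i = 4.67*1.49^i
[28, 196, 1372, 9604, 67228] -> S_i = 28*7^i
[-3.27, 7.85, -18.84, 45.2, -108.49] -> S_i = -3.27*(-2.40)^i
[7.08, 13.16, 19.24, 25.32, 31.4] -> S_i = 7.08 + 6.08*i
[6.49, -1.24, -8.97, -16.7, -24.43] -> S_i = 6.49 + -7.73*i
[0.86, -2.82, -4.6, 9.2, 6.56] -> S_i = Random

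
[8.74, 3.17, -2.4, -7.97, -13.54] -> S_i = 8.74 + -5.57*i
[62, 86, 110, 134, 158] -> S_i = 62 + 24*i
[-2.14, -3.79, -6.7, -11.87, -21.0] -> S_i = -2.14*1.77^i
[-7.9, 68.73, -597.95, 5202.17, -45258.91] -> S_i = -7.90*(-8.70)^i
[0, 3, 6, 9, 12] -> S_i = 0 + 3*i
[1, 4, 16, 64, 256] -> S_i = 1*4^i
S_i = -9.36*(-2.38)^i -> [-9.36, 22.28, -53.02, 126.18, -300.32]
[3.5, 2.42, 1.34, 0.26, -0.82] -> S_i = 3.50 + -1.08*i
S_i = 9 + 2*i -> [9, 11, 13, 15, 17]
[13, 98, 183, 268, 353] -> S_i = 13 + 85*i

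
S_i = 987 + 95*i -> [987, 1082, 1177, 1272, 1367]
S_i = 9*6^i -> [9, 54, 324, 1944, 11664]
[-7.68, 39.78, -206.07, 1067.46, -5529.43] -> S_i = -7.68*(-5.18)^i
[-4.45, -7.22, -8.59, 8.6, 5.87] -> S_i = Random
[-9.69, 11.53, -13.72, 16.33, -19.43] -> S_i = -9.69*(-1.19)^i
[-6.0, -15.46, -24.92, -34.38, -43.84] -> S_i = -6.00 + -9.46*i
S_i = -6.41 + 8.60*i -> [-6.41, 2.19, 10.79, 19.39, 27.99]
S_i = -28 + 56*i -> [-28, 28, 84, 140, 196]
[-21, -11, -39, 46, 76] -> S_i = Random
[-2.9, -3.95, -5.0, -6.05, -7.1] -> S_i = -2.90 + -1.05*i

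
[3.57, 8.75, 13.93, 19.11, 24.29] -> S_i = 3.57 + 5.18*i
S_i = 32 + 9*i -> [32, 41, 50, 59, 68]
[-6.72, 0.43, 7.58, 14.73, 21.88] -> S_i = -6.72 + 7.15*i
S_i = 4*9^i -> [4, 36, 324, 2916, 26244]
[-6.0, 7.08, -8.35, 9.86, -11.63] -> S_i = -6.00*(-1.18)^i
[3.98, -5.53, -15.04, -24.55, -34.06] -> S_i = 3.98 + -9.51*i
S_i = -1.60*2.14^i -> [-1.6, -3.42, -7.33, -15.68, -33.56]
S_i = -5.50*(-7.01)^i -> [-5.5, 38.56, -270.27, 1894.6, -13281.12]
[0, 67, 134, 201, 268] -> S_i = 0 + 67*i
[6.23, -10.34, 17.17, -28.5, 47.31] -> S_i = 6.23*(-1.66)^i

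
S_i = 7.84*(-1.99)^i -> [7.84, -15.6, 31.05, -61.78, 122.95]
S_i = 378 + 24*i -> [378, 402, 426, 450, 474]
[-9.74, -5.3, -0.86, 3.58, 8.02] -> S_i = -9.74 + 4.44*i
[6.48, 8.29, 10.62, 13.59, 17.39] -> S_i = 6.48*1.28^i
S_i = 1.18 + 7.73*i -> [1.18, 8.91, 16.64, 24.37, 32.1]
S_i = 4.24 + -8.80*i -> [4.24, -4.56, -13.36, -22.16, -30.96]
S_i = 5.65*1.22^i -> [5.65, 6.89, 8.41, 10.26, 12.52]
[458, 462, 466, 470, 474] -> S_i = 458 + 4*i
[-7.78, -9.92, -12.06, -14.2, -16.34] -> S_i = -7.78 + -2.14*i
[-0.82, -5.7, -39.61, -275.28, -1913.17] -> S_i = -0.82*6.95^i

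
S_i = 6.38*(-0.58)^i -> [6.38, -3.7, 2.15, -1.24, 0.72]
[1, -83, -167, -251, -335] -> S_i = 1 + -84*i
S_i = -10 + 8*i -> [-10, -2, 6, 14, 22]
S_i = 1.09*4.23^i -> [1.09, 4.61, 19.5, 82.5, 348.97]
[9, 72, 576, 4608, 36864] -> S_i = 9*8^i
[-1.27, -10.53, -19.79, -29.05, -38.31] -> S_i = -1.27 + -9.26*i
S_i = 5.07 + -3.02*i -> [5.07, 2.05, -0.97, -3.99, -7.01]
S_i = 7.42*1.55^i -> [7.42, 11.5, 17.83, 27.63, 42.83]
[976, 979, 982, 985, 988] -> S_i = 976 + 3*i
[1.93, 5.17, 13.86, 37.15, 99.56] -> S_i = 1.93*2.68^i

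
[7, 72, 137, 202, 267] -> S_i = 7 + 65*i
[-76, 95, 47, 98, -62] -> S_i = Random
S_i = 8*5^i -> [8, 40, 200, 1000, 5000]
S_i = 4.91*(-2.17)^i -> [4.91, -10.65, 23.12, -50.17, 108.87]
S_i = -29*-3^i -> [-29, 87, -261, 783, -2349]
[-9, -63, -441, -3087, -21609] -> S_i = -9*7^i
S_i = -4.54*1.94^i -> [-4.54, -8.81, -17.09, -33.15, -64.31]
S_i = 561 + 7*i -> [561, 568, 575, 582, 589]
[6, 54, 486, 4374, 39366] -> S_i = 6*9^i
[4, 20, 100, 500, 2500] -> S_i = 4*5^i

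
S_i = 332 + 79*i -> [332, 411, 490, 569, 648]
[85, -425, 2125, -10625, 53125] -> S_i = 85*-5^i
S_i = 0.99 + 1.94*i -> [0.99, 2.93, 4.87, 6.81, 8.75]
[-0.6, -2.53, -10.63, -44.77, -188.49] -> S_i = -0.60*4.21^i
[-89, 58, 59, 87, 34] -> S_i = Random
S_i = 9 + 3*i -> [9, 12, 15, 18, 21]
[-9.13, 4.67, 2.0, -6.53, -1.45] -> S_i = Random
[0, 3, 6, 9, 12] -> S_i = 0 + 3*i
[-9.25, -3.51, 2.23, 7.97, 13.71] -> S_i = -9.25 + 5.74*i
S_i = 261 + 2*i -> [261, 263, 265, 267, 269]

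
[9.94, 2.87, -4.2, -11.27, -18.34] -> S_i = 9.94 + -7.07*i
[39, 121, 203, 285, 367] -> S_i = 39 + 82*i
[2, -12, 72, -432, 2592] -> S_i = 2*-6^i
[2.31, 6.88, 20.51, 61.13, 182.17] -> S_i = 2.31*2.98^i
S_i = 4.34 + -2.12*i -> [4.34, 2.22, 0.1, -2.02, -4.14]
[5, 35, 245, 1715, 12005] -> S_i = 5*7^i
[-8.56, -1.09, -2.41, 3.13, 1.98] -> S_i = Random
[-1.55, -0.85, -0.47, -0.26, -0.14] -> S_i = -1.55*0.55^i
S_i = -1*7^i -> [-1, -7, -49, -343, -2401]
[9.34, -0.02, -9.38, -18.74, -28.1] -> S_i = 9.34 + -9.36*i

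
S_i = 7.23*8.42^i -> [7.23, 60.88, 512.58, 4315.93, 36340.15]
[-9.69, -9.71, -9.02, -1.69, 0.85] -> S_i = Random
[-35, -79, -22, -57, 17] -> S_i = Random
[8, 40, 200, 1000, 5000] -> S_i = 8*5^i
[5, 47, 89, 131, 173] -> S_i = 5 + 42*i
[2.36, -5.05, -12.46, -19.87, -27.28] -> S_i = 2.36 + -7.41*i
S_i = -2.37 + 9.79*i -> [-2.37, 7.42, 17.21, 27.0, 36.79]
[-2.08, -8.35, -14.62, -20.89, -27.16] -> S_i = -2.08 + -6.27*i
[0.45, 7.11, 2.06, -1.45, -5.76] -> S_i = Random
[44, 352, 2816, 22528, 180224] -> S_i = 44*8^i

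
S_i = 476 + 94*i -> [476, 570, 664, 758, 852]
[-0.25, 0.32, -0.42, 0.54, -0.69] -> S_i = -0.25*(-1.29)^i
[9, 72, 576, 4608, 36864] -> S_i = 9*8^i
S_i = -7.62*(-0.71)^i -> [-7.62, 5.41, -3.84, 2.73, -1.94]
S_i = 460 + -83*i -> [460, 377, 294, 211, 128]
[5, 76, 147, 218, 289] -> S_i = 5 + 71*i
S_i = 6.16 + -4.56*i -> [6.16, 1.6, -2.96, -7.52, -12.08]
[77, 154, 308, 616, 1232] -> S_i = 77*2^i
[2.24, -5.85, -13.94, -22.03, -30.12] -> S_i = 2.24 + -8.09*i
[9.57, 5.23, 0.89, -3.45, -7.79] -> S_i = 9.57 + -4.34*i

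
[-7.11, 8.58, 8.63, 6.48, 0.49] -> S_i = Random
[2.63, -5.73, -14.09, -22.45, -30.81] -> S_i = 2.63 + -8.36*i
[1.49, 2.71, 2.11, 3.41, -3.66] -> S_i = Random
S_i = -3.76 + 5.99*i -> [-3.76, 2.23, 8.22, 14.21, 20.2]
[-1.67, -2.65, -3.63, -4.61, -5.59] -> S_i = -1.67 + -0.98*i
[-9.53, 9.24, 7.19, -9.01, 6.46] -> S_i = Random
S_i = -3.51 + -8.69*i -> [-3.51, -12.2, -20.89, -29.58, -38.27]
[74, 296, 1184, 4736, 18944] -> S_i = 74*4^i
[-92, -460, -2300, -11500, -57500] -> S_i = -92*5^i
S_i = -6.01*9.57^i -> [-6.01, -57.52, -550.43, -5267.57, -50410.64]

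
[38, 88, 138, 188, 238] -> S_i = 38 + 50*i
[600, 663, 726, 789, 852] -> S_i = 600 + 63*i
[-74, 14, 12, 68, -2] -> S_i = Random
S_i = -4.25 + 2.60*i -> [-4.25, -1.65, 0.95, 3.55, 6.15]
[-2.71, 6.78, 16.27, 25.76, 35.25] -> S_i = -2.71 + 9.49*i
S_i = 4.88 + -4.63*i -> [4.88, 0.25, -4.38, -9.01, -13.64]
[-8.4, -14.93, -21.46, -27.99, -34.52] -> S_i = -8.40 + -6.53*i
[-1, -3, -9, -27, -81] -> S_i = -1*3^i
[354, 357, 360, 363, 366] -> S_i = 354 + 3*i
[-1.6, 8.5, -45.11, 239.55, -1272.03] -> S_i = -1.60*(-5.31)^i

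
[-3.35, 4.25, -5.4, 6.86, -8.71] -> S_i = -3.35*(-1.27)^i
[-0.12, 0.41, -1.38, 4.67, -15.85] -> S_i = -0.12*(-3.39)^i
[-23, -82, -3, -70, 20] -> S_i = Random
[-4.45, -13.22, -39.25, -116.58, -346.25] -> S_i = -4.45*2.97^i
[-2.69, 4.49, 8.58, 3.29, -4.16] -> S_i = Random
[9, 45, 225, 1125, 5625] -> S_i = 9*5^i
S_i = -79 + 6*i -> [-79, -73, -67, -61, -55]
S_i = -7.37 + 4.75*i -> [-7.37, -2.62, 2.13, 6.88, 11.63]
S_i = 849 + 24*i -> [849, 873, 897, 921, 945]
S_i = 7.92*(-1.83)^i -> [7.92, -14.49, 26.52, -48.54, 88.82]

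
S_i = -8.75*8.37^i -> [-8.75, -73.24, -613.0, -5130.79, -42944.73]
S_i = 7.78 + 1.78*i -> [7.78, 9.56, 11.34, 13.12, 14.9]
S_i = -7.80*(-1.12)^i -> [-7.8, 8.74, -9.78, 10.96, -12.27]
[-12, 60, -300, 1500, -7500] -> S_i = -12*-5^i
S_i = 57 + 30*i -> [57, 87, 117, 147, 177]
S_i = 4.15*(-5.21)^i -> [4.15, -21.62, 112.65, -586.9, 3057.73]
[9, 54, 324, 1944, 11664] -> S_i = 9*6^i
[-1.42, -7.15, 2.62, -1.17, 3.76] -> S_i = Random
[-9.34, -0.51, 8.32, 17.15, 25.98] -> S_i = -9.34 + 8.83*i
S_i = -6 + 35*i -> [-6, 29, 64, 99, 134]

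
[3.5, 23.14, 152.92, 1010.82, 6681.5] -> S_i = 3.50*6.61^i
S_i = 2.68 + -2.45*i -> [2.68, 0.23, -2.22, -4.67, -7.12]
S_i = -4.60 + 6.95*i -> [-4.6, 2.35, 9.3, 16.25, 23.2]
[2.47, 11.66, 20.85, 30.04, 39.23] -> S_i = 2.47 + 9.19*i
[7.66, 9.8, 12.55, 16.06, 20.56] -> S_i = 7.66*1.28^i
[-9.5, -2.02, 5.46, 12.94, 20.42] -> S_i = -9.50 + 7.48*i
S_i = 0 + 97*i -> [0, 97, 194, 291, 388]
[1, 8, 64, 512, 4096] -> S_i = 1*8^i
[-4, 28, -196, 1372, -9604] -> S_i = -4*-7^i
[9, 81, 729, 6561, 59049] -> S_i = 9*9^i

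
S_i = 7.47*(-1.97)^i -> [7.47, -14.72, 28.99, -57.11, 112.51]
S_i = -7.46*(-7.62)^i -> [-7.46, 56.85, -433.16, 3300.68, -25151.2]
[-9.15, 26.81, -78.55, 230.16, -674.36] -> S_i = -9.15*(-2.93)^i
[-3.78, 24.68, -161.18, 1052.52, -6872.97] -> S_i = -3.78*(-6.53)^i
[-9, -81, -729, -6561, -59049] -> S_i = -9*9^i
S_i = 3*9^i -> [3, 27, 243, 2187, 19683]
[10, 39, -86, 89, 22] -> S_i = Random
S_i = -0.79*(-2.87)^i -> [-0.79, 2.27, -6.51, 18.68, -53.6]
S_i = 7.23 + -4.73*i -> [7.23, 2.5, -2.23, -6.96, -11.69]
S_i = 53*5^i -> [53, 265, 1325, 6625, 33125]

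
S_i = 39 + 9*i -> [39, 48, 57, 66, 75]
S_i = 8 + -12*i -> [8, -4, -16, -28, -40]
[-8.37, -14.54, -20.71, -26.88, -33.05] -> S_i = -8.37 + -6.17*i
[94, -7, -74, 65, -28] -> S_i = Random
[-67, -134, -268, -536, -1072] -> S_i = -67*2^i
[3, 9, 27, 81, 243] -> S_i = 3*3^i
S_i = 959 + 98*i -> [959, 1057, 1155, 1253, 1351]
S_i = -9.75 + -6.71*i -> [-9.75, -16.46, -23.17, -29.88, -36.59]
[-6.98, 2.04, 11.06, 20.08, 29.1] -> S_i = -6.98 + 9.02*i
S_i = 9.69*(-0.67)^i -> [9.69, -6.49, 4.35, -2.91, 1.95]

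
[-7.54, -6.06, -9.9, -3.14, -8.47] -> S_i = Random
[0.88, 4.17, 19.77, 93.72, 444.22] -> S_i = 0.88*4.74^i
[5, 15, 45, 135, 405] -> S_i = 5*3^i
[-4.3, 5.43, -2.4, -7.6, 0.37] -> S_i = Random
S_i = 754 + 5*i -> [754, 759, 764, 769, 774]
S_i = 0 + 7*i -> [0, 7, 14, 21, 28]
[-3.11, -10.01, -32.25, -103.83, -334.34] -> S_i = -3.11*3.22^i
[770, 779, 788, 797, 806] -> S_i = 770 + 9*i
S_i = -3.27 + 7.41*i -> [-3.27, 4.14, 11.55, 18.96, 26.37]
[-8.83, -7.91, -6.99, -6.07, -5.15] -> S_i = -8.83 + 0.92*i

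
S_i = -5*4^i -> [-5, -20, -80, -320, -1280]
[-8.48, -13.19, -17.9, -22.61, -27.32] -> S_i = -8.48 + -4.71*i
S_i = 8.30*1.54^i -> [8.3, 12.78, 19.68, 30.31, 46.68]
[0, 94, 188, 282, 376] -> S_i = 0 + 94*i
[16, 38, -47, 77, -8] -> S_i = Random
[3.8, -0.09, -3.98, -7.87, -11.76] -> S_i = 3.80 + -3.89*i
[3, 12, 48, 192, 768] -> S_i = 3*4^i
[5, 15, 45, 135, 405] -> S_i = 5*3^i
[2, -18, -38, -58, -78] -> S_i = 2 + -20*i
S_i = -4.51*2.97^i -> [-4.51, -13.39, -39.78, -118.15, -350.92]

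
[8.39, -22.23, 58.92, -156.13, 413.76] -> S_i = 8.39*(-2.65)^i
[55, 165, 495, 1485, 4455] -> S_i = 55*3^i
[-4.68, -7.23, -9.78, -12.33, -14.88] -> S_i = -4.68 + -2.55*i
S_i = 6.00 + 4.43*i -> [6.0, 10.43, 14.86, 19.29, 23.72]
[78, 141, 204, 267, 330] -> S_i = 78 + 63*i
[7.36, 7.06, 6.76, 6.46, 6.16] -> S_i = 7.36 + -0.30*i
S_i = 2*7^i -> [2, 14, 98, 686, 4802]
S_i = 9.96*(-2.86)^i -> [9.96, -28.49, 81.47, -233.0, 666.38]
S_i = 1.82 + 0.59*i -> [1.82, 2.41, 3.0, 3.59, 4.18]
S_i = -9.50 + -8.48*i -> [-9.5, -17.98, -26.46, -34.94, -43.42]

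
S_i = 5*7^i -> [5, 35, 245, 1715, 12005]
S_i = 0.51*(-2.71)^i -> [0.51, -1.38, 3.75, -10.15, 27.51]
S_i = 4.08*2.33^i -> [4.08, 9.51, 22.15, 51.61, 120.25]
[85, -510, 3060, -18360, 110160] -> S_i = 85*-6^i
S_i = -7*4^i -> [-7, -28, -112, -448, -1792]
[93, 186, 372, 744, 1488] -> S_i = 93*2^i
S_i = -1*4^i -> [-1, -4, -16, -64, -256]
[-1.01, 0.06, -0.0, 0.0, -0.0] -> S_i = -1.01*(-0.06)^i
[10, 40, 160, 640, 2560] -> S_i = 10*4^i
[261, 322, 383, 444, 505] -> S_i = 261 + 61*i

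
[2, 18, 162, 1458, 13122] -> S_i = 2*9^i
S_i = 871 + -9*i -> [871, 862, 853, 844, 835]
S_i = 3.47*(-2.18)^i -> [3.47, -7.56, 16.49, -35.95, 78.37]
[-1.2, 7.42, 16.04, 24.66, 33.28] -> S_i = -1.20 + 8.62*i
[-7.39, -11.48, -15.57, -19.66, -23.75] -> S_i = -7.39 + -4.09*i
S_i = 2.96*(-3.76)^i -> [2.96, -11.13, 41.85, -157.35, 591.62]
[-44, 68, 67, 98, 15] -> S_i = Random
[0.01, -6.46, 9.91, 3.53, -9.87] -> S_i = Random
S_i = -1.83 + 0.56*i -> [-1.83, -1.27, -0.71, -0.15, 0.41]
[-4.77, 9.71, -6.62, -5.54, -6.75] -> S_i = Random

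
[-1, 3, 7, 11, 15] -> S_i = -1 + 4*i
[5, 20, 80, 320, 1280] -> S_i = 5*4^i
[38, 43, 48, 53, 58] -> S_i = 38 + 5*i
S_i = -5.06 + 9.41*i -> [-5.06, 4.35, 13.76, 23.17, 32.58]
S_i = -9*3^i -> [-9, -27, -81, -243, -729]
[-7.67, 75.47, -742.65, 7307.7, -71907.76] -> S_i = -7.67*(-9.84)^i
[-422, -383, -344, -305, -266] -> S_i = -422 + 39*i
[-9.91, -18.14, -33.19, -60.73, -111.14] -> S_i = -9.91*1.83^i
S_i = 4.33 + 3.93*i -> [4.33, 8.26, 12.19, 16.12, 20.05]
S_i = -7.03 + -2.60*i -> [-7.03, -9.63, -12.23, -14.83, -17.43]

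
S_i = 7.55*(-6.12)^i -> [7.55, -46.21, 282.78, -1730.62, 10591.38]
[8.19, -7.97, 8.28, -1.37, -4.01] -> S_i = Random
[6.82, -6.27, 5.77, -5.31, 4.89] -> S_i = 6.82*(-0.92)^i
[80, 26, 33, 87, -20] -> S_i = Random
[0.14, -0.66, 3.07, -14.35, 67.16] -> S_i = 0.14*(-4.68)^i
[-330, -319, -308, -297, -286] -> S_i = -330 + 11*i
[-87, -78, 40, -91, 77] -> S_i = Random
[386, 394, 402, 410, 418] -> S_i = 386 + 8*i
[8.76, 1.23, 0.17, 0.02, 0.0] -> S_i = 8.76*0.14^i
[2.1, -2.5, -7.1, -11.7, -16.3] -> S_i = 2.10 + -4.60*i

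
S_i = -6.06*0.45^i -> [-6.06, -2.73, -1.23, -0.55, -0.25]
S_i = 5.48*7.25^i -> [5.48, 39.73, 288.04, 2088.31, 15140.23]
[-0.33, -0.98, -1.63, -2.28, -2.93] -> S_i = -0.33 + -0.65*i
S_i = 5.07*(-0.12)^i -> [5.07, -0.61, 0.07, -0.01, 0.0]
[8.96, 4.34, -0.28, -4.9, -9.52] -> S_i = 8.96 + -4.62*i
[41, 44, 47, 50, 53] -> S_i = 41 + 3*i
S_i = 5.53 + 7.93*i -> [5.53, 13.46, 21.39, 29.32, 37.25]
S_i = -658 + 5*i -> [-658, -653, -648, -643, -638]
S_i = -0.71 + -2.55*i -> [-0.71, -3.26, -5.81, -8.36, -10.91]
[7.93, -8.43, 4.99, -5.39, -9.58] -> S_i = Random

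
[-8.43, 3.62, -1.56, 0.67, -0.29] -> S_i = -8.43*(-0.43)^i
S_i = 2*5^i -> [2, 10, 50, 250, 1250]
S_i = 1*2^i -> [1, 2, 4, 8, 16]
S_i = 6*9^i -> [6, 54, 486, 4374, 39366]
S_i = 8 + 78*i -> [8, 86, 164, 242, 320]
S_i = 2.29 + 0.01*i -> [2.29, 2.3, 2.31, 2.32, 2.33]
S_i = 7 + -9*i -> [7, -2, -11, -20, -29]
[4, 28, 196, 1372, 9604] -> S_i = 4*7^i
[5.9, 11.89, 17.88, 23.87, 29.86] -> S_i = 5.90 + 5.99*i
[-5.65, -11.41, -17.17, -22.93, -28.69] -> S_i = -5.65 + -5.76*i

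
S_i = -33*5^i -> [-33, -165, -825, -4125, -20625]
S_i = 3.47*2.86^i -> [3.47, 9.92, 28.38, 81.18, 232.16]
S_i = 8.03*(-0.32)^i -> [8.03, -2.57, 0.82, -0.26, 0.08]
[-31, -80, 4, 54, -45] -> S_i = Random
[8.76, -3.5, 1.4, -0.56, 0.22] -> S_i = 8.76*(-0.40)^i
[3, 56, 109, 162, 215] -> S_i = 3 + 53*i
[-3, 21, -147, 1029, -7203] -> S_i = -3*-7^i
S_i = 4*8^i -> [4, 32, 256, 2048, 16384]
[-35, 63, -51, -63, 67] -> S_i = Random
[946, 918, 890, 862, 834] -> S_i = 946 + -28*i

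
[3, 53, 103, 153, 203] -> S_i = 3 + 50*i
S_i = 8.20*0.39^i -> [8.2, 3.2, 1.25, 0.49, 0.19]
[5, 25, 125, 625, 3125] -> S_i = 5*5^i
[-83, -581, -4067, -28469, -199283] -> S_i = -83*7^i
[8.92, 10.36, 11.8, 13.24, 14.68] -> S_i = 8.92 + 1.44*i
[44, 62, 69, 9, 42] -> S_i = Random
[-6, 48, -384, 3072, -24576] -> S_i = -6*-8^i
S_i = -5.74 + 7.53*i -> [-5.74, 1.79, 9.32, 16.85, 24.38]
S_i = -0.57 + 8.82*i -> [-0.57, 8.25, 17.07, 25.89, 34.71]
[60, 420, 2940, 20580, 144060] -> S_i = 60*7^i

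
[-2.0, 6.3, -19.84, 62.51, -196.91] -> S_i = -2.00*(-3.15)^i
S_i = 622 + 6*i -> [622, 628, 634, 640, 646]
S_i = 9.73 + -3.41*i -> [9.73, 6.32, 2.91, -0.5, -3.91]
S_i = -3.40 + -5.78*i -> [-3.4, -9.18, -14.96, -20.74, -26.52]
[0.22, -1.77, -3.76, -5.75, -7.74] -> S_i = 0.22 + -1.99*i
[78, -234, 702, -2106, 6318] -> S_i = 78*-3^i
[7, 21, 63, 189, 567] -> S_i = 7*3^i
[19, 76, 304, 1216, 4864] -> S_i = 19*4^i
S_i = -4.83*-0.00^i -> [-4.83, 0.0, -0.0, 0.0, -0.0]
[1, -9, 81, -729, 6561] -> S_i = 1*-9^i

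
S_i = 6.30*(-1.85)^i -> [6.3, -11.66, 21.56, -39.89, 73.8]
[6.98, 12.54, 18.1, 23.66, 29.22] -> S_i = 6.98 + 5.56*i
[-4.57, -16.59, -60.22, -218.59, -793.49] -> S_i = -4.57*3.63^i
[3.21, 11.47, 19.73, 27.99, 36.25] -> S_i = 3.21 + 8.26*i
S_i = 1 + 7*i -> [1, 8, 15, 22, 29]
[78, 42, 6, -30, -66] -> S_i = 78 + -36*i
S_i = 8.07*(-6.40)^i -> [8.07, -51.65, 330.55, -2115.5, 13539.21]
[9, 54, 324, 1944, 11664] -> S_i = 9*6^i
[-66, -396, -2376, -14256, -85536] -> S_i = -66*6^i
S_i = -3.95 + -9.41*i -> [-3.95, -13.36, -22.77, -32.18, -41.59]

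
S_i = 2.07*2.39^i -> [2.07, 4.95, 11.82, 28.26, 67.54]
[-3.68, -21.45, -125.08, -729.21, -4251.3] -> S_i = -3.68*5.83^i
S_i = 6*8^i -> [6, 48, 384, 3072, 24576]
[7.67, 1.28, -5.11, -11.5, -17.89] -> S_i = 7.67 + -6.39*i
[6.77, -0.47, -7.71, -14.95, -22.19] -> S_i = 6.77 + -7.24*i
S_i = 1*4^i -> [1, 4, 16, 64, 256]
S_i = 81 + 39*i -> [81, 120, 159, 198, 237]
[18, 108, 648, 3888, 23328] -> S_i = 18*6^i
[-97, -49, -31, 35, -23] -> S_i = Random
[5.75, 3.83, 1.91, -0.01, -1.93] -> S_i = 5.75 + -1.92*i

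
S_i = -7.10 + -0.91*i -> [-7.1, -8.01, -8.92, -9.83, -10.74]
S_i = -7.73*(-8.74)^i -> [-7.73, 67.56, -590.48, 5160.76, -45105.06]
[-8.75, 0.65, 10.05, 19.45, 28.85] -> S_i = -8.75 + 9.40*i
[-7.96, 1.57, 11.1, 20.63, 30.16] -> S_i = -7.96 + 9.53*i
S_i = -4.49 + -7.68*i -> [-4.49, -12.17, -19.85, -27.53, -35.21]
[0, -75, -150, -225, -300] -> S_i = 0 + -75*i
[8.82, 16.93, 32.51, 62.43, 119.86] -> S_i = 8.82*1.92^i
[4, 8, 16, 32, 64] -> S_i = 4*2^i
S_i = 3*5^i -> [3, 15, 75, 375, 1875]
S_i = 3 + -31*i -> [3, -28, -59, -90, -121]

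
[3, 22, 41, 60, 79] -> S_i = 3 + 19*i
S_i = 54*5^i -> [54, 270, 1350, 6750, 33750]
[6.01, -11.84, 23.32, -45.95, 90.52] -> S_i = 6.01*(-1.97)^i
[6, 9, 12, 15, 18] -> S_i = 6 + 3*i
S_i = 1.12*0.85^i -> [1.12, 0.95, 0.81, 0.69, 0.58]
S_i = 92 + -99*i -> [92, -7, -106, -205, -304]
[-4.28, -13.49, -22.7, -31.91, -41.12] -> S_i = -4.28 + -9.21*i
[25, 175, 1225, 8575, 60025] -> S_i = 25*7^i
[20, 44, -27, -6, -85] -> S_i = Random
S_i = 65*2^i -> [65, 130, 260, 520, 1040]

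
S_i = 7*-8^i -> [7, -56, 448, -3584, 28672]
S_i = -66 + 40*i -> [-66, -26, 14, 54, 94]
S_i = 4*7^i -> [4, 28, 196, 1372, 9604]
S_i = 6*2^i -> [6, 12, 24, 48, 96]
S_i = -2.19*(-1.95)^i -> [-2.19, 4.27, -8.33, 16.24, -31.67]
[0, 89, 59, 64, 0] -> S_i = Random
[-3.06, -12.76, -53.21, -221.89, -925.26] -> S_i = -3.06*4.17^i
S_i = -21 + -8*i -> [-21, -29, -37, -45, -53]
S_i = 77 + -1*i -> [77, 76, 75, 74, 73]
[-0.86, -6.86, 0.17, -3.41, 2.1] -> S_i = Random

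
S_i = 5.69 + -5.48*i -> [5.69, 0.21, -5.27, -10.75, -16.23]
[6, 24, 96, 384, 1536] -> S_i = 6*4^i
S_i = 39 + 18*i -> [39, 57, 75, 93, 111]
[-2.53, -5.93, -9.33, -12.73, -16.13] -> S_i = -2.53 + -3.40*i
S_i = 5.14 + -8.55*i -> [5.14, -3.41, -11.96, -20.51, -29.06]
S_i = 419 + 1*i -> [419, 420, 421, 422, 423]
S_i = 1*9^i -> [1, 9, 81, 729, 6561]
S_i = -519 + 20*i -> [-519, -499, -479, -459, -439]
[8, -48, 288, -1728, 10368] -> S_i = 8*-6^i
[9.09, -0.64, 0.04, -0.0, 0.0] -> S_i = 9.09*(-0.07)^i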